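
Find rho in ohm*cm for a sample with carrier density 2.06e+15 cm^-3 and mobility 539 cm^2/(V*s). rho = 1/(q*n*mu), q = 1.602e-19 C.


Step 1: sigma = q * n * mu = 1.602e-19 * 2.06e+15 * 539 = 1.77876e-01 S/cm
Step 2: rho = 1 / sigma = 1 / 1.77876e-01 = 5.622 ohm*cm

5.622


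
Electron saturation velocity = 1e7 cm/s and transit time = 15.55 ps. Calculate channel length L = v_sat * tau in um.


Step 1: tau in seconds = 15.55 ps * 1e-12 = 1.5550e-11 s
Step 2: L = v_sat * tau = 1e7 * 1.5550e-11 = 1.5550e-04 cm
Step 3: L in um = 1.5550e-04 * 1e4 = 1.555 um

1.555


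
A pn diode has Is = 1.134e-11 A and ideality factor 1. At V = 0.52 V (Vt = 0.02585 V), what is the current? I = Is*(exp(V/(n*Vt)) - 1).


Step 1: V/(n*Vt) = 0.52/(1*0.02585) = 20.1161
Step 2: exp(20.1161) = 5.4489e+08
Step 3: I = 1.134e-11 * (5.4489e+08 - 1) = 6.18e-03 A

6.18e-03


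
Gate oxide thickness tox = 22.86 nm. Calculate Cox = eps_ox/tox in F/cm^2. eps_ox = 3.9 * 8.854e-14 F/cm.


Step 1: eps_ox = 3.9 * 8.854e-14 = 3.45306e-13 F/cm
Step 2: tox in cm = 22.86 nm * 1e-7 = 2.2860e-06 cm
Step 3: Cox = 3.45306e-13 / 2.2860e-06 = 1.51e-07 F/cm^2

1.51e-07


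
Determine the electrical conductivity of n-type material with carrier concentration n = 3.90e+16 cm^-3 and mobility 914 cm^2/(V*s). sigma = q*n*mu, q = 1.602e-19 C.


Step 1: sigma = q * n * mu
Step 2: sigma = 1.602e-19 * 3.90e+16 * 914
Step 3: sigma = 5.710e+00 S/cm

5.710e+00


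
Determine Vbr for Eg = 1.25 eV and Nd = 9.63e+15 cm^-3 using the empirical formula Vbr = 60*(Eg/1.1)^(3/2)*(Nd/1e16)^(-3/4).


Step 1: Eg/1.1 = 1.25/1.1 = 1.136364
Step 2: (Eg/1.1)^1.5 = 1.136364^1.5 = 1.211368
Step 3: (Nd/1e16)^(-0.75) = (0.963)^(-0.75) = 1.028680
Step 4: Vbr = 60 * 1.211368 * 1.028680 = 74.8 V

74.8


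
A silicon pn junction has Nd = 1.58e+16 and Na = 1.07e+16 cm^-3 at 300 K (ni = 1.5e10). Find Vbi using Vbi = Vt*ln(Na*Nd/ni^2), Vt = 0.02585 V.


Step 1: Compute Na*Nd/ni^2 = 1.07e+16 * 1.58e+16 / (1.5e10)^2 = 7.5138e+11
Step 2: ln(7.5138e+11) = 27.3452
Step 3: Vbi = 0.02585 * 27.3452 = 0.707 V

0.707


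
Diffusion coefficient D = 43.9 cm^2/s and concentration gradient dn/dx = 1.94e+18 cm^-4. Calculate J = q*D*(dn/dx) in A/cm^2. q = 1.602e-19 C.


Step 1: J = q * D * (dn/dx)
Step 2: J = 1.602e-19 * 43.9 * 1.94e+18
Step 3: J = 1.36e+01 A/cm^2

1.36e+01


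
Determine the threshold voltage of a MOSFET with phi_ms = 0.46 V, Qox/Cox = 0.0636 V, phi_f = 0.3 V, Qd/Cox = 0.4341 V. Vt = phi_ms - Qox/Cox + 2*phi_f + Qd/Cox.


Step 1: Vt = phi_ms - Qox/Cox + 2*phi_f + Qd/Cox
Step 2: Vt = 0.46 - 0.0636 + 2*0.3 + 0.4341
Step 3: Vt = 0.46 - 0.0636 + 0.6 + 0.4341
Step 4: Vt = 1.4305 V

1.4305


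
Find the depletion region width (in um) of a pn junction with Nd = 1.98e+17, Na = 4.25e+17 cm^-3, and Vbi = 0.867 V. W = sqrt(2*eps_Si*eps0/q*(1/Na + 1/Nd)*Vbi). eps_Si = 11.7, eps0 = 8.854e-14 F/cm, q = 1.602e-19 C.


Step 1: 1/Na + 1/Nd = 1/4.25e+17 + 1/1.98e+17 = 7.40345e-18
Step 2: 2*eps*eps0/q = 2*11.7*8.854e-14/1.602e-19 = 1.293281e+07
Step 3: W^2 = 1.293281e+07 * 7.40345e-18 * 0.867 = 8.30130e-11
Step 4: W = sqrt(8.30130e-11) = 9.111e-06 cm = 0.09111 um

0.09111


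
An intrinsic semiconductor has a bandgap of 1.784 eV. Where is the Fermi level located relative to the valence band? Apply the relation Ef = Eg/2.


Step 1: For an intrinsic semiconductor, the Fermi level sits at midgap.
Step 2: Ef = Eg / 2 = 1.784 / 2 = 0.892 eV

0.892


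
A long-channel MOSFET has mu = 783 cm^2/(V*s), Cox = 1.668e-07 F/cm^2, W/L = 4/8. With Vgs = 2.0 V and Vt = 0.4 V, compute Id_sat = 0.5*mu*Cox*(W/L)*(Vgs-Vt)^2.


Step 1: Overdrive voltage Vov = Vgs - Vt = 2.0 - 0.4 = 1.6 V
Step 2: W/L = 4/8 = 0.5
Step 3: Id = 0.5 * 783 * 1.668e-07 * 0.5 * 1.6^2
Step 4: Id = 8.36e-05 A

8.36e-05


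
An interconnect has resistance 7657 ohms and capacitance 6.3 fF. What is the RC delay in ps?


Step 1: tau = R * C
Step 2: tau = 7657 * 6.3 fF = 7657 * 6.3e-15 F
Step 3: tau = 4.82391e-11 s = 48.2391 ps

48.2391


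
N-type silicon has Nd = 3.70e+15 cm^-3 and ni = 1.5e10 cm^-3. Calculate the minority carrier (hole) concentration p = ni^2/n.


Step 1: Since Nd >> ni, n ≈ Nd = 3.70e+15 cm^-3
Step 2: p = ni^2 / n = (1.5e10)^2 / 3.70e+15
Step 3: p = 2.25e20 / 3.70e+15 = 6.08e+04 cm^-3

6.08e+04


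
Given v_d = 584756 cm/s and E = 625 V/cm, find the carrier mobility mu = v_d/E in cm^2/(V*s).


Step 1: mu = v_d / E
Step 2: mu = 584756 / 625
Step 3: mu = 935.61 cm^2/(V*s)

935.61


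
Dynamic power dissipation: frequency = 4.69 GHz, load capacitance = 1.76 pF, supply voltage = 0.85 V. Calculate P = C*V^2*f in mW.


Step 1: V^2 = 0.85^2 = 0.7225 V^2
Step 2: P = C*V^2*f = 1.76e-12 F * 0.7225 * 4.69e9 Hz
Step 3: P = 5.963804e-03 W
Step 4: P = 5.964 mW

5.964


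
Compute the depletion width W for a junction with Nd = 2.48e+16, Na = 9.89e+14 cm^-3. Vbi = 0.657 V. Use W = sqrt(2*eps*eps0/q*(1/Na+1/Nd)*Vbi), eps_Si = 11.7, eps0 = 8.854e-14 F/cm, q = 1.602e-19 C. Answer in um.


Step 1: 1/Na + 1/Nd = 1/9.89e+14 + 1/2.48e+16 = 1.05144e-15
Step 2: 2*eps*eps0/q = 2*11.7*8.854e-14/1.602e-19 = 1.293281e+07
Step 3: W^2 = 1.293281e+07 * 1.05144e-15 * 0.657 = 8.93393e-09
Step 4: W = sqrt(8.93393e-09) = 9.452e-05 cm = 0.9452 um

0.9452


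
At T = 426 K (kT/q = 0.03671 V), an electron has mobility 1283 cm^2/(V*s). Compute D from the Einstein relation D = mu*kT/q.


Step 1: D = mu * (kT/q)
Step 2: D = 1283 * 0.03671
Step 3: D = 47.1 cm^2/s

47.1


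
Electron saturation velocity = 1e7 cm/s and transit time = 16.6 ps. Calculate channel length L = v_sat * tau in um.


Step 1: tau in seconds = 16.6 ps * 1e-12 = 1.6600e-11 s
Step 2: L = v_sat * tau = 1e7 * 1.6600e-11 = 1.6600e-04 cm
Step 3: L in um = 1.6600e-04 * 1e4 = 1.66 um

1.66


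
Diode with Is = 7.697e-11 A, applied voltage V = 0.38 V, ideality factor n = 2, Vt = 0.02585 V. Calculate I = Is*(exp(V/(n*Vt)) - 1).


Step 1: V/(n*Vt) = 0.38/(2*0.02585) = 7.3501
Step 2: exp(7.3501) = 1.5564e+03
Step 3: I = 7.697e-11 * (1.5564e+03 - 1) = 1.20e-07 A

1.20e-07


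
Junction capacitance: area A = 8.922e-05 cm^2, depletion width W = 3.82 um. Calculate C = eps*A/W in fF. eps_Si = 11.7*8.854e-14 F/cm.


Step 1: eps_Si = 11.7 * 8.854e-14 = 1.035918e-12 F/cm
Step 2: W in cm = 3.82 * 1e-4 = 3.82e-04 cm
Step 3: C = 1.035918e-12 * 8.922e-05 / 3.82e-04 = 2.419492e-13 F
Step 4: C = 241.95 fF

241.95


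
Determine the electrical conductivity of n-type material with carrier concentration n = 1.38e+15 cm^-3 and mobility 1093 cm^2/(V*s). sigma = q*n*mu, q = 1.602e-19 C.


Step 1: sigma = q * n * mu
Step 2: sigma = 1.602e-19 * 1.38e+15 * 1093
Step 3: sigma = 2.416e-01 S/cm

2.416e-01


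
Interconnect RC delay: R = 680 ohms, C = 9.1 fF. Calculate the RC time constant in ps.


Step 1: tau = R * C
Step 2: tau = 680 * 9.1 fF = 680 * 9.1e-15 F
Step 3: tau = 6.188e-12 s = 6.188 ps

6.188


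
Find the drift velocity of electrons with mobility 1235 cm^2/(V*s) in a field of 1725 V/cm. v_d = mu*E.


Step 1: v_d = mu * E
Step 2: v_d = 1235 * 1725 = 2130375
Step 3: v_d = 2.13e+06 cm/s

2.13e+06


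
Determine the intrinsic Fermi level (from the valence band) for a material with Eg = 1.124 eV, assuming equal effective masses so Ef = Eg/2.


Step 1: For an intrinsic semiconductor, the Fermi level sits at midgap.
Step 2: Ef = Eg / 2 = 1.124 / 2 = 0.562 eV

0.562


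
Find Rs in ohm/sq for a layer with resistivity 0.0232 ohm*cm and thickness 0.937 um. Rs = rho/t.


Step 1: Convert thickness to cm: t = 0.937 um = 9.3700e-05 cm
Step 2: Rs = rho / t = 0.0232 / 9.3700e-05
Step 3: Rs = 247.6 ohm/sq

247.6


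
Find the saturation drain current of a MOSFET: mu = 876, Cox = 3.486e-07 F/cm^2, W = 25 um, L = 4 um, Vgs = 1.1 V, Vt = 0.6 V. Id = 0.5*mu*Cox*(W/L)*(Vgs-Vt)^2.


Step 1: Overdrive voltage Vov = Vgs - Vt = 1.1 - 0.6 = 0.5 V
Step 2: W/L = 25/4 = 6.25
Step 3: Id = 0.5 * 876 * 3.486e-07 * 6.25 * 0.5^2
Step 4: Id = 2.39e-04 A

2.39e-04


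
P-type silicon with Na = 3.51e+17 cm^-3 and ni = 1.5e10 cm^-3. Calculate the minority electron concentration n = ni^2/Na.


Step 1: Majority hole concentration p ≈ Na = 3.51e+17 cm^-3
Step 2: n = ni^2 / Na = (1.5e10)^2 / 3.51e+17
Step 3: n = 6.41e+02 cm^-3

6.41e+02


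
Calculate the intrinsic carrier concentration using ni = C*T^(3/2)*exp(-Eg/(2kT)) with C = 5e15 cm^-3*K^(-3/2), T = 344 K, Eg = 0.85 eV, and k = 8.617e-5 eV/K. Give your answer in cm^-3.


Step 1: Compute kT = 8.617e-5 * 344 = 0.02964248 eV
Step 2: Exponent = -Eg/(2kT) = -0.85/(2*0.02964248) = -14.33753
Step 3: T^(3/2) = 344^1.5 = 6380.25
Step 4: ni = 5e15 * 6380.25 * exp(-14.33753) = 1.89e+13 cm^-3

1.89e+13


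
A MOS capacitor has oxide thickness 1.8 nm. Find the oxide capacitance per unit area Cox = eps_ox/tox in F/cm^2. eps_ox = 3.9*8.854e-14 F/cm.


Step 1: eps_ox = 3.9 * 8.854e-14 = 3.45306e-13 F/cm
Step 2: tox in cm = 1.8 nm * 1e-7 = 1.8000e-07 cm
Step 3: Cox = 3.45306e-13 / 1.8000e-07 = 1.92e-06 F/cm^2

1.92e-06


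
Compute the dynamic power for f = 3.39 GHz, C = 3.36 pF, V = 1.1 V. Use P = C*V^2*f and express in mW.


Step 1: V^2 = 1.1^2 = 1.21 V^2
Step 2: P = C*V^2*f = 3.36e-12 F * 1.21 * 3.39e9 Hz
Step 3: P = 1.3782384e-02 W
Step 4: P = 13.782 mW

13.782


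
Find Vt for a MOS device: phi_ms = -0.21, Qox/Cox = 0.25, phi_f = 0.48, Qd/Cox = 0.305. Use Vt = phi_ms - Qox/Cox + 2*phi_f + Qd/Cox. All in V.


Step 1: Vt = phi_ms - Qox/Cox + 2*phi_f + Qd/Cox
Step 2: Vt = -0.21 - 0.25 + 2*0.48 + 0.305
Step 3: Vt = -0.21 - 0.25 + 0.96 + 0.305
Step 4: Vt = 0.805 V

0.805


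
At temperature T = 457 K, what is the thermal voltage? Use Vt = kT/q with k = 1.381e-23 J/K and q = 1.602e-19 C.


Step 1: kT = 1.381e-23 * 457 = 6.31117e-21 J
Step 2: Vt = kT/q = 6.31117e-21 / 1.602e-19
Step 3: Vt = 0.0394 V

0.0394


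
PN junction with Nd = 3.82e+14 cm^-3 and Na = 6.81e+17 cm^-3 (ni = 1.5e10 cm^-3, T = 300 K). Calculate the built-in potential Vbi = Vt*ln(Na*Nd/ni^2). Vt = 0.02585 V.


Step 1: Compute Na*Nd/ni^2 = 6.81e+17 * 3.82e+14 / (1.5e10)^2 = 1.1562e+12
Step 2: ln(1.1562e+12) = 27.7762
Step 3: Vbi = 0.02585 * 27.7762 = 0.718 V

0.718


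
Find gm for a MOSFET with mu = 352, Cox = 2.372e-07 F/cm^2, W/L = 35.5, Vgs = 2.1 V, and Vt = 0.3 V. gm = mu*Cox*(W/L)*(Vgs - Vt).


Step 1: Vov = Vgs - Vt = 2.1 - 0.3 = 1.8 V
Step 2: gm = mu * Cox * (W/L) * Vov
Step 3: gm = 352 * 2.372e-07 * 35.5 * 1.8 = 5.34e-03 S

5.34e-03


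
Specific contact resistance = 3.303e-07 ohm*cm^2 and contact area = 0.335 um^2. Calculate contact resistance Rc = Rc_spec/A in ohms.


Step 1: Convert area to cm^2: 0.335 um^2 = 3.3500e-09 cm^2
Step 2: Rc = Rc_spec / A = 3.303e-07 / 3.3500e-09
Step 3: Rc = 9.86e+01 ohms

9.86e+01


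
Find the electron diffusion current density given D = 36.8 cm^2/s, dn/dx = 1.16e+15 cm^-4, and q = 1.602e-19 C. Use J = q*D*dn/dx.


Step 1: J = q * D * (dn/dx)
Step 2: J = 1.602e-19 * 36.8 * 1.16e+15
Step 3: J = 6.84e-03 A/cm^2

6.84e-03


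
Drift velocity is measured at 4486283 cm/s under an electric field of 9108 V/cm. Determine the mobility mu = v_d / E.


Step 1: mu = v_d / E
Step 2: mu = 4486283 / 9108
Step 3: mu = 492.57 cm^2/(V*s)

492.57


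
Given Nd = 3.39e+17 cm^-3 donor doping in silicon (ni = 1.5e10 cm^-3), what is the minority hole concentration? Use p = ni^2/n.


Step 1: Since Nd >> ni, n ≈ Nd = 3.39e+17 cm^-3
Step 2: p = ni^2 / n = (1.5e10)^2 / 3.39e+17
Step 3: p = 2.25e20 / 3.39e+17 = 6.64e+02 cm^-3

6.64e+02


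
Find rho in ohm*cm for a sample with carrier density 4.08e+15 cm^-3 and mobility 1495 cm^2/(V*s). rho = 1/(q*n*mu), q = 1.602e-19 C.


Step 1: sigma = q * n * mu = 1.602e-19 * 4.08e+15 * 1495 = 9.77156e-01 S/cm
Step 2: rho = 1 / sigma = 1 / 9.77156e-01 = 1.023 ohm*cm

1.023


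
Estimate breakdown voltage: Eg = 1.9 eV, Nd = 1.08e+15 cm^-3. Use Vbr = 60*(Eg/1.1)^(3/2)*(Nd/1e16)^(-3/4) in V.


Step 1: Eg/1.1 = 1.9/1.1 = 1.727273
Step 2: (Eg/1.1)^1.5 = 1.727273^1.5 = 2.270082
Step 3: (Nd/1e16)^(-0.75) = (0.108)^(-0.75) = 5.308016
Step 4: Vbr = 60 * 2.270082 * 5.308016 = 723.0 V

723.0


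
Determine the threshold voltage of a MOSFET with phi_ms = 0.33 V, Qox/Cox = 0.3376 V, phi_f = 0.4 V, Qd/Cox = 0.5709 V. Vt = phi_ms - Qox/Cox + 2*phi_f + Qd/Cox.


Step 1: Vt = phi_ms - Qox/Cox + 2*phi_f + Qd/Cox
Step 2: Vt = 0.33 - 0.3376 + 2*0.4 + 0.5709
Step 3: Vt = 0.33 - 0.3376 + 0.8 + 0.5709
Step 4: Vt = 1.3633 V

1.3633


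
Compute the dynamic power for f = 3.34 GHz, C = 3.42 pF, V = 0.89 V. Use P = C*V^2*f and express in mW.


Step 1: V^2 = 0.89^2 = 0.7921 V^2
Step 2: P = C*V^2*f = 3.42e-12 F * 0.7921 * 3.34e9 Hz
Step 3: P = 9.04799988e-03 W
Step 4: P = 9.048 mW

9.048


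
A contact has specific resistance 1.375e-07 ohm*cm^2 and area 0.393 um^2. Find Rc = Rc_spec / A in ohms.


Step 1: Convert area to cm^2: 0.393 um^2 = 3.9300e-09 cm^2
Step 2: Rc = Rc_spec / A = 1.375e-07 / 3.9300e-09
Step 3: Rc = 3.50e+01 ohms

3.50e+01


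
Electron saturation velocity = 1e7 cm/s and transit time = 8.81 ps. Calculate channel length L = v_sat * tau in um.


Step 1: tau in seconds = 8.81 ps * 1e-12 = 8.8100e-12 s
Step 2: L = v_sat * tau = 1e7 * 8.8100e-12 = 8.8100e-05 cm
Step 3: L in um = 8.8100e-05 * 1e4 = 0.881 um

0.881


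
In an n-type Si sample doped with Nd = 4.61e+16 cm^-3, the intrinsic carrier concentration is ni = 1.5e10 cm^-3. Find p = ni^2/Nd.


Step 1: Since Nd >> ni, n ≈ Nd = 4.61e+16 cm^-3
Step 2: p = ni^2 / n = (1.5e10)^2 / 4.61e+16
Step 3: p = 2.25e20 / 4.61e+16 = 4.88e+03 cm^-3

4.88e+03


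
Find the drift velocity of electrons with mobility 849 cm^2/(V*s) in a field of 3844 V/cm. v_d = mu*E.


Step 1: v_d = mu * E
Step 2: v_d = 849 * 3844 = 3263556
Step 3: v_d = 3.26e+06 cm/s

3.26e+06


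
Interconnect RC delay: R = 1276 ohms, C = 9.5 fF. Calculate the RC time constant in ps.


Step 1: tau = R * C
Step 2: tau = 1276 * 9.5 fF = 1276 * 9.5e-15 F
Step 3: tau = 1.2122e-11 s = 12.122 ps

12.122


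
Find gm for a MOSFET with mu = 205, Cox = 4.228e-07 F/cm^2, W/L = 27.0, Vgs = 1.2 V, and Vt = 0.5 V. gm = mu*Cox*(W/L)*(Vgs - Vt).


Step 1: Vov = Vgs - Vt = 1.2 - 0.5 = 0.7 V
Step 2: gm = mu * Cox * (W/L) * Vov
Step 3: gm = 205 * 4.228e-07 * 27.0 * 0.7 = 1.64e-03 S

1.64e-03


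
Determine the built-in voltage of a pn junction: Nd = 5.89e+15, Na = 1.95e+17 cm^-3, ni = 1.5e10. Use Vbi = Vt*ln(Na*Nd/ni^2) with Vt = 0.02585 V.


Step 1: Compute Na*Nd/ni^2 = 1.95e+17 * 5.89e+15 / (1.5e10)^2 = 5.1047e+12
Step 2: ln(5.1047e+12) = 29.2612
Step 3: Vbi = 0.02585 * 29.2612 = 0.756 V

0.756


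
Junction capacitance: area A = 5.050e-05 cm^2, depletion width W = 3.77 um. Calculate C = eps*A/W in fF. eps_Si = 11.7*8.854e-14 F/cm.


Step 1: eps_Si = 11.7 * 8.854e-14 = 1.035918e-12 F/cm
Step 2: W in cm = 3.77 * 1e-4 = 3.77e-04 cm
Step 3: C = 1.035918e-12 * 5.050e-05 / 3.77e-04 = 1.387636e-13 F
Step 4: C = 138.76 fF

138.76


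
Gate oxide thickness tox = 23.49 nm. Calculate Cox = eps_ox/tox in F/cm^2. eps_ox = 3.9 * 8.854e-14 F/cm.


Step 1: eps_ox = 3.9 * 8.854e-14 = 3.45306e-13 F/cm
Step 2: tox in cm = 23.49 nm * 1e-7 = 2.3490e-06 cm
Step 3: Cox = 3.45306e-13 / 2.3490e-06 = 1.47e-07 F/cm^2

1.47e-07


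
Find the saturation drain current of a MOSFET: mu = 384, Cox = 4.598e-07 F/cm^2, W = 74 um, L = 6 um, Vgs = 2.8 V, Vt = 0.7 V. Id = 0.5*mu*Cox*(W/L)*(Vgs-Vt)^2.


Step 1: Overdrive voltage Vov = Vgs - Vt = 2.8 - 0.7 = 2.1 V
Step 2: W/L = 74/6 = 12.3333
Step 3: Id = 0.5 * 384 * 4.598e-07 * 12.3333 * 2.1^2
Step 4: Id = 4.80e-03 A

4.80e-03


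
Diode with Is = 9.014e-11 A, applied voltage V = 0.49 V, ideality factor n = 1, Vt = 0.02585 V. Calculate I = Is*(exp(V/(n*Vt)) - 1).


Step 1: V/(n*Vt) = 0.49/(1*0.02585) = 18.9555
Step 2: exp(18.9555) = 1.7071e+08
Step 3: I = 9.014e-11 * (1.7071e+08 - 1) = 1.54e-02 A

1.54e-02


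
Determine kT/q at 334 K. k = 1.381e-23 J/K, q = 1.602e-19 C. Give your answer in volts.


Step 1: kT = 1.381e-23 * 334 = 4.61254e-21 J
Step 2: Vt = kT/q = 4.61254e-21 / 1.602e-19
Step 3: Vt = 0.02879 V

0.02879


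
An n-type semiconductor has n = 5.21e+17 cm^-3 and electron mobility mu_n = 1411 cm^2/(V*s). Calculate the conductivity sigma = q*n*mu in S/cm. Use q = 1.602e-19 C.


Step 1: sigma = q * n * mu
Step 2: sigma = 1.602e-19 * 5.21e+17 * 1411
Step 3: sigma = 1.178e+02 S/cm

1.178e+02


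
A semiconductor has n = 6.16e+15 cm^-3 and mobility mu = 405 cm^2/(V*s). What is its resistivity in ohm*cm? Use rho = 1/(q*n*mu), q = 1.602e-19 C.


Step 1: sigma = q * n * mu = 1.602e-19 * 6.16e+15 * 405 = 3.99667e-01 S/cm
Step 2: rho = 1 / sigma = 1 / 3.99667e-01 = 2.502 ohm*cm

2.502


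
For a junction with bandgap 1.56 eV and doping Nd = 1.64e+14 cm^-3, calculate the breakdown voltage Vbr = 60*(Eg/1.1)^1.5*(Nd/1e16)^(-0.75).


Step 1: Eg/1.1 = 1.56/1.1 = 1.418182
Step 2: (Eg/1.1)^1.5 = 1.418182^1.5 = 1.688877
Step 3: (Nd/1e16)^(-0.75) = (0.0164)^(-0.75) = 21.820621
Step 4: Vbr = 60 * 1.688877 * 21.820621 = 2211.1 V

2211.1


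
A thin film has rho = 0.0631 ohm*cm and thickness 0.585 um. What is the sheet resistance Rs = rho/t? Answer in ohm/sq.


Step 1: Convert thickness to cm: t = 0.585 um = 5.8500e-05 cm
Step 2: Rs = rho / t = 0.0631 / 5.8500e-05
Step 3: Rs = 1078.6 ohm/sq

1078.6


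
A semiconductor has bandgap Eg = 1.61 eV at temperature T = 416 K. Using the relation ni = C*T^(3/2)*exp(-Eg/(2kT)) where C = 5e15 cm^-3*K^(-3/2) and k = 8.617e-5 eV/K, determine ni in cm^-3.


Step 1: Compute kT = 8.617e-5 * 416 = 0.03584672 eV
Step 2: Exponent = -Eg/(2kT) = -1.61/(2*0.03584672) = -22.45673
Step 3: T^(3/2) = 416^1.5 = 8484.77
Step 4: ni = 5e15 * 8484.77 * exp(-22.45673) = 7.50e+09 cm^-3

7.50e+09


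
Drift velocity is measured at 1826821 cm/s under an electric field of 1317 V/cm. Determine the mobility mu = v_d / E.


Step 1: mu = v_d / E
Step 2: mu = 1826821 / 1317
Step 3: mu = 1387.11 cm^2/(V*s)

1387.11


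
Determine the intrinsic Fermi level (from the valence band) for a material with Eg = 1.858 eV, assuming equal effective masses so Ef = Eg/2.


Step 1: For an intrinsic semiconductor, the Fermi level sits at midgap.
Step 2: Ef = Eg / 2 = 1.858 / 2 = 0.929 eV

0.929


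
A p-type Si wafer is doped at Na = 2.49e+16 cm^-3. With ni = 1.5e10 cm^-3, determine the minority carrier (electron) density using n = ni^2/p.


Step 1: Majority hole concentration p ≈ Na = 2.49e+16 cm^-3
Step 2: n = ni^2 / Na = (1.5e10)^2 / 2.49e+16
Step 3: n = 9.04e+03 cm^-3

9.04e+03


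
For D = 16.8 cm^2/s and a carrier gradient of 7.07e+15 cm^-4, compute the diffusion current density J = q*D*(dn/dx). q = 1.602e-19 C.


Step 1: J = q * D * (dn/dx)
Step 2: J = 1.602e-19 * 16.8 * 7.07e+15
Step 3: J = 1.90e-02 A/cm^2

1.90e-02


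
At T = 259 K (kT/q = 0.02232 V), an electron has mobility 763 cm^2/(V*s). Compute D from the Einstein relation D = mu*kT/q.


Step 1: D = mu * (kT/q)
Step 2: D = 763 * 0.02232
Step 3: D = 17.03 cm^2/s

17.03


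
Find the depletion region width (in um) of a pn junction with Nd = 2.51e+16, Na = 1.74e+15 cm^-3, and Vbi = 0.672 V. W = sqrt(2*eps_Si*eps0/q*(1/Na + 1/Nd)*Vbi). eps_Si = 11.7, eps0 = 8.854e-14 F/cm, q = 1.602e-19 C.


Step 1: 1/Na + 1/Nd = 1/1.74e+15 + 1/2.51e+16 = 6.14553e-16
Step 2: 2*eps*eps0/q = 2*11.7*8.854e-14/1.602e-19 = 1.293281e+07
Step 3: W^2 = 1.293281e+07 * 6.14553e-16 * 0.672 = 5.34099e-09
Step 4: W = sqrt(5.34099e-09) = 7.308e-05 cm = 0.7308 um

0.7308


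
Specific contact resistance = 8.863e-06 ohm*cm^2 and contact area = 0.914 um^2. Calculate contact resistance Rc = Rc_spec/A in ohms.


Step 1: Convert area to cm^2: 0.914 um^2 = 9.1400e-09 cm^2
Step 2: Rc = Rc_spec / A = 8.863e-06 / 9.1400e-09
Step 3: Rc = 9.70e+02 ohms

9.70e+02


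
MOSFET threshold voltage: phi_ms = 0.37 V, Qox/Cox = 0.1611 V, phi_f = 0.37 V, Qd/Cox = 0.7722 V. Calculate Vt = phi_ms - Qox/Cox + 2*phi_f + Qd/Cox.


Step 1: Vt = phi_ms - Qox/Cox + 2*phi_f + Qd/Cox
Step 2: Vt = 0.37 - 0.1611 + 2*0.37 + 0.7722
Step 3: Vt = 0.37 - 0.1611 + 0.74 + 0.7722
Step 4: Vt = 1.7211 V

1.7211


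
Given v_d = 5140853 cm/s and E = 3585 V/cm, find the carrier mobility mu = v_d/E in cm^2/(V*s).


Step 1: mu = v_d / E
Step 2: mu = 5140853 / 3585
Step 3: mu = 1433.99 cm^2/(V*s)

1433.99


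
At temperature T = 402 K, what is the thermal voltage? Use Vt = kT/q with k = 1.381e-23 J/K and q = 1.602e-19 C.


Step 1: kT = 1.381e-23 * 402 = 5.55162e-21 J
Step 2: Vt = kT/q = 5.55162e-21 / 1.602e-19
Step 3: Vt = 0.03465 V

0.03465


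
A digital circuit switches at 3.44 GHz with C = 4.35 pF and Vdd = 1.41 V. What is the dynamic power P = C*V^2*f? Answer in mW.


Step 1: V^2 = 1.41^2 = 1.9881 V^2
Step 2: P = C*V^2*f = 4.35e-12 F * 1.9881 * 3.44e9 Hz
Step 3: P = 2.97499284e-02 W
Step 4: P = 29.75 mW

29.75


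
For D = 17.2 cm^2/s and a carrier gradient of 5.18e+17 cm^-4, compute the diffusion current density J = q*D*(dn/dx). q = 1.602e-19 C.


Step 1: J = q * D * (dn/dx)
Step 2: J = 1.602e-19 * 17.2 * 5.18e+17
Step 3: J = 1.43e+00 A/cm^2

1.43e+00


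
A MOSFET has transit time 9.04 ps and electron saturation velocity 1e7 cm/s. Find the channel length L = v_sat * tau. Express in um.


Step 1: tau in seconds = 9.04 ps * 1e-12 = 9.0400e-12 s
Step 2: L = v_sat * tau = 1e7 * 9.0400e-12 = 9.0400e-05 cm
Step 3: L in um = 9.0400e-05 * 1e4 = 0.904 um

0.904


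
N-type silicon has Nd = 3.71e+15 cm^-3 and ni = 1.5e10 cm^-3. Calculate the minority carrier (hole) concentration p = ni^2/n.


Step 1: Since Nd >> ni, n ≈ Nd = 3.71e+15 cm^-3
Step 2: p = ni^2 / n = (1.5e10)^2 / 3.71e+15
Step 3: p = 2.25e20 / 3.71e+15 = 6.06e+04 cm^-3

6.06e+04


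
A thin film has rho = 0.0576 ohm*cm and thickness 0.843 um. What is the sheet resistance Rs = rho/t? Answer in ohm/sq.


Step 1: Convert thickness to cm: t = 0.843 um = 8.4300e-05 cm
Step 2: Rs = rho / t = 0.0576 / 8.4300e-05
Step 3: Rs = 683.3 ohm/sq

683.3


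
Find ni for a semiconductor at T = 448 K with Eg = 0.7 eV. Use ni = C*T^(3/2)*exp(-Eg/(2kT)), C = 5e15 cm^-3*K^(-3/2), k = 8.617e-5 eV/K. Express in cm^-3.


Step 1: Compute kT = 8.617e-5 * 448 = 0.03860416 eV
Step 2: Exponent = -Eg/(2kT) = -0.7/(2*0.03860416) = -9.06638
Step 3: T^(3/2) = 448^1.5 = 9482.37
Step 4: ni = 5e15 * 9482.37 * exp(-9.06638) = 5.48e+15 cm^-3

5.48e+15


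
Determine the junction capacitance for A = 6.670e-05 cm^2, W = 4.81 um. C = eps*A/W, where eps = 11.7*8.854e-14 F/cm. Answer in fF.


Step 1: eps_Si = 11.7 * 8.854e-14 = 1.035918e-12 F/cm
Step 2: W in cm = 4.81 * 1e-4 = 4.81e-04 cm
Step 3: C = 1.035918e-12 * 6.670e-05 / 4.81e-04 = 1.436502e-13 F
Step 4: C = 143.65 fF

143.65


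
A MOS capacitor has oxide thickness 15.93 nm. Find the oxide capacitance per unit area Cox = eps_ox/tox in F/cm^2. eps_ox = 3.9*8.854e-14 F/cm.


Step 1: eps_ox = 3.9 * 8.854e-14 = 3.45306e-13 F/cm
Step 2: tox in cm = 15.93 nm * 1e-7 = 1.5930e-06 cm
Step 3: Cox = 3.45306e-13 / 1.5930e-06 = 2.17e-07 F/cm^2

2.17e-07


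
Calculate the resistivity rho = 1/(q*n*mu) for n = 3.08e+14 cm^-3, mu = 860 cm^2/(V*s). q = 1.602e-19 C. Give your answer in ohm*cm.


Step 1: sigma = q * n * mu = 1.602e-19 * 3.08e+14 * 860 = 4.24338e-02 S/cm
Step 2: rho = 1 / sigma = 1 / 4.24338e-02 = 23.57 ohm*cm

23.57


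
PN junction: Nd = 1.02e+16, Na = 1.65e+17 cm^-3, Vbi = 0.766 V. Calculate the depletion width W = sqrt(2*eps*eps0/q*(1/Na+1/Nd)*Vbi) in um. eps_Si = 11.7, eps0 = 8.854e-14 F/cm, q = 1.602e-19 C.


Step 1: 1/Na + 1/Nd = 1/1.65e+17 + 1/1.02e+16 = 1.04100e-16
Step 2: 2*eps*eps0/q = 2*11.7*8.854e-14/1.602e-19 = 1.293281e+07
Step 3: W^2 = 1.293281e+07 * 1.04100e-16 * 0.766 = 1.03127e-09
Step 4: W = sqrt(1.03127e-09) = 3.211e-05 cm = 0.3211 um

0.3211


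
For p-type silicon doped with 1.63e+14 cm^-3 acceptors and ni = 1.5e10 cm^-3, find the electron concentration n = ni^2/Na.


Step 1: Majority hole concentration p ≈ Na = 1.63e+14 cm^-3
Step 2: n = ni^2 / Na = (1.5e10)^2 / 1.63e+14
Step 3: n = 1.38e+06 cm^-3

1.38e+06


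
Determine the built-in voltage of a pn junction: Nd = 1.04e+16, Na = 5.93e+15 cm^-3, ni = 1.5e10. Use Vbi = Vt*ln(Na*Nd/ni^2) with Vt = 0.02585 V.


Step 1: Compute Na*Nd/ni^2 = 5.93e+15 * 1.04e+16 / (1.5e10)^2 = 2.7410e+11
Step 2: ln(2.7410e+11) = 26.3368
Step 3: Vbi = 0.02585 * 26.3368 = 0.681 V

0.681


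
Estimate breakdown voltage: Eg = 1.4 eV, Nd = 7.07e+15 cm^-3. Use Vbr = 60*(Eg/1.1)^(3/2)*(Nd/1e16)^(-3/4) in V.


Step 1: Eg/1.1 = 1.4/1.1 = 1.272727
Step 2: (Eg/1.1)^1.5 = 1.272727^1.5 = 1.435830
Step 3: (Nd/1e16)^(-0.75) = (0.707)^(-0.75) = 1.296986
Step 4: Vbr = 60 * 1.435830 * 1.296986 = 111.7 V

111.7


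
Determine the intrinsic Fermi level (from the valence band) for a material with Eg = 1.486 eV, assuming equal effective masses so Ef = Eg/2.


Step 1: For an intrinsic semiconductor, the Fermi level sits at midgap.
Step 2: Ef = Eg / 2 = 1.486 / 2 = 0.743 eV

0.743


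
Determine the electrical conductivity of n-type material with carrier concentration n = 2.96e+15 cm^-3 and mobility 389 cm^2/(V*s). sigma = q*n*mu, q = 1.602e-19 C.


Step 1: sigma = q * n * mu
Step 2: sigma = 1.602e-19 * 2.96e+15 * 389
Step 3: sigma = 1.845e-01 S/cm

1.845e-01


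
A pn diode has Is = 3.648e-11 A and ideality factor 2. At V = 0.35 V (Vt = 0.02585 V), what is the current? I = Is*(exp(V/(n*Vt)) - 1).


Step 1: V/(n*Vt) = 0.35/(2*0.02585) = 6.7698
Step 2: exp(6.7698) = 8.7114e+02
Step 3: I = 3.648e-11 * (8.7114e+02 - 1) = 3.17e-08 A

3.17e-08


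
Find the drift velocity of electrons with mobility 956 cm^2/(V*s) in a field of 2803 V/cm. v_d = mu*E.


Step 1: v_d = mu * E
Step 2: v_d = 956 * 2803 = 2679668
Step 3: v_d = 2.68e+06 cm/s

2.68e+06


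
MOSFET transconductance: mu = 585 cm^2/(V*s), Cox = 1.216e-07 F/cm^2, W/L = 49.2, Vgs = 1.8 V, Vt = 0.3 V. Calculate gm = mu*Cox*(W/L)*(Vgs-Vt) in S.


Step 1: Vov = Vgs - Vt = 1.8 - 0.3 = 1.5 V
Step 2: gm = mu * Cox * (W/L) * Vov
Step 3: gm = 585 * 1.216e-07 * 49.2 * 1.5 = 5.25e-03 S

5.25e-03


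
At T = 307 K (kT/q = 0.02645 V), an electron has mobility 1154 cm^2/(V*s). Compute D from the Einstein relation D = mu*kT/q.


Step 1: D = mu * (kT/q)
Step 2: D = 1154 * 0.02645
Step 3: D = 30.52 cm^2/s

30.52


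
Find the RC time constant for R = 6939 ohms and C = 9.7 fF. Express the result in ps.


Step 1: tau = R * C
Step 2: tau = 6939 * 9.7 fF = 6939 * 9.7e-15 F
Step 3: tau = 6.73083e-11 s = 67.3083 ps

67.3083


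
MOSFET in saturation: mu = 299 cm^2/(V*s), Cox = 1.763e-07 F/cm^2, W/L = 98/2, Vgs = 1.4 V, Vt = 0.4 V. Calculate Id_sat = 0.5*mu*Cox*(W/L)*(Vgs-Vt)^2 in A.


Step 1: Overdrive voltage Vov = Vgs - Vt = 1.4 - 0.4 = 1.0 V
Step 2: W/L = 98/2 = 49
Step 3: Id = 0.5 * 299 * 1.763e-07 * 49 * 1.0^2
Step 4: Id = 1.29e-03 A

1.29e-03


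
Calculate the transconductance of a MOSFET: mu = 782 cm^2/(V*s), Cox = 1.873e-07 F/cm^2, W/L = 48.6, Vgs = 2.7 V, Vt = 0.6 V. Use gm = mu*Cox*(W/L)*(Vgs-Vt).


Step 1: Vov = Vgs - Vt = 2.7 - 0.6 = 2.1 V
Step 2: gm = mu * Cox * (W/L) * Vov
Step 3: gm = 782 * 1.873e-07 * 48.6 * 2.1 = 1.49e-02 S

1.49e-02


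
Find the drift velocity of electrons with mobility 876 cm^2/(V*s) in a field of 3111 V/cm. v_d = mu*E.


Step 1: v_d = mu * E
Step 2: v_d = 876 * 3111 = 2725236
Step 3: v_d = 2.73e+06 cm/s

2.73e+06


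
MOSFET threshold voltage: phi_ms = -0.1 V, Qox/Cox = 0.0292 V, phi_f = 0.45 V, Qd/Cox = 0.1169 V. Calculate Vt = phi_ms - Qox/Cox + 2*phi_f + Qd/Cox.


Step 1: Vt = phi_ms - Qox/Cox + 2*phi_f + Qd/Cox
Step 2: Vt = -0.1 - 0.0292 + 2*0.45 + 0.1169
Step 3: Vt = -0.1 - 0.0292 + 0.9 + 0.1169
Step 4: Vt = 0.8877 V

0.8877


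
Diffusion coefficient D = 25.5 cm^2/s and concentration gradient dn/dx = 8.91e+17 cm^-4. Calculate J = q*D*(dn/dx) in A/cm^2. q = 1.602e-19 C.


Step 1: J = q * D * (dn/dx)
Step 2: J = 1.602e-19 * 25.5 * 8.91e+17
Step 3: J = 3.64e+00 A/cm^2

3.64e+00


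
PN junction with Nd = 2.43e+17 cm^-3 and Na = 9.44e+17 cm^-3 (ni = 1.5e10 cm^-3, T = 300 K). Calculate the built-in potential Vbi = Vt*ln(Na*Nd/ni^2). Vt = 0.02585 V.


Step 1: Compute Na*Nd/ni^2 = 9.44e+17 * 2.43e+17 / (1.5e10)^2 = 1.0195e+15
Step 2: ln(1.0195e+15) = 34.5581
Step 3: Vbi = 0.02585 * 34.5581 = 0.893 V

0.893


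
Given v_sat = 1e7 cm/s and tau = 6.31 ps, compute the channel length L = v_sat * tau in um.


Step 1: tau in seconds = 6.31 ps * 1e-12 = 6.3100e-12 s
Step 2: L = v_sat * tau = 1e7 * 6.3100e-12 = 6.3100e-05 cm
Step 3: L in um = 6.3100e-05 * 1e4 = 0.631 um

0.631


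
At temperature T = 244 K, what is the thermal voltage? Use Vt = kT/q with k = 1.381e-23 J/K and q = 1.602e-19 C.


Step 1: kT = 1.381e-23 * 244 = 3.36964e-21 J
Step 2: Vt = kT/q = 3.36964e-21 / 1.602e-19
Step 3: Vt = 0.02103 V

0.02103


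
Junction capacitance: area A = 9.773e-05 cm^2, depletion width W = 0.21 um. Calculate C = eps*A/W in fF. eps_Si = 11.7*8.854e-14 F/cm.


Step 1: eps_Si = 11.7 * 8.854e-14 = 1.035918e-12 F/cm
Step 2: W in cm = 0.21 * 1e-4 = 2.10e-05 cm
Step 3: C = 1.035918e-12 * 9.773e-05 / 2.10e-05 = 4.820965e-12 F
Step 4: C = 4820.97 fF

4820.97


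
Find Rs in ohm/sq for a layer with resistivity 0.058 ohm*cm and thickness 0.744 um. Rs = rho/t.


Step 1: Convert thickness to cm: t = 0.744 um = 7.4400e-05 cm
Step 2: Rs = rho / t = 0.058 / 7.4400e-05
Step 3: Rs = 779.6 ohm/sq

779.6


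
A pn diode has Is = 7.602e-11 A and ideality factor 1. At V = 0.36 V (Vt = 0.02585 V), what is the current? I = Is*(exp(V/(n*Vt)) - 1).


Step 1: V/(n*Vt) = 0.36/(1*0.02585) = 13.9265
Step 2: exp(13.9265) = 1.1174e+06
Step 3: I = 7.602e-11 * (1.1174e+06 - 1) = 8.49e-05 A

8.49e-05


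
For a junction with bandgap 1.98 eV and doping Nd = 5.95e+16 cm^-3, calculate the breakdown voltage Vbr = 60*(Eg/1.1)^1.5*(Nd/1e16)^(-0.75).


Step 1: Eg/1.1 = 1.98/1.1 = 1.800000
Step 2: (Eg/1.1)^1.5 = 1.800000^1.5 = 2.414953
Step 3: (Nd/1e16)^(-0.75) = (5.95)^(-0.75) = 0.262490
Step 4: Vbr = 60 * 2.414953 * 0.262490 = 38.0 V

38.0


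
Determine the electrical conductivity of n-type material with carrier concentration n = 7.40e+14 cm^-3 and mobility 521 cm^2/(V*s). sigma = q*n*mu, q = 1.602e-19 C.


Step 1: sigma = q * n * mu
Step 2: sigma = 1.602e-19 * 7.40e+14 * 521
Step 3: sigma = 6.176e-02 S/cm

6.176e-02


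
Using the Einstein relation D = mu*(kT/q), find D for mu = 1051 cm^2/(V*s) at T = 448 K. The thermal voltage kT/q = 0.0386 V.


Step 1: D = mu * (kT/q)
Step 2: D = 1051 * 0.0386
Step 3: D = 40.57 cm^2/s

40.57


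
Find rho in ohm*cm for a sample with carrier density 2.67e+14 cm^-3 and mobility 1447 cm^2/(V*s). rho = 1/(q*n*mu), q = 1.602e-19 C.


Step 1: sigma = q * n * mu = 1.602e-19 * 2.67e+14 * 1447 = 6.18931e-02 S/cm
Step 2: rho = 1 / sigma = 1 / 6.18931e-02 = 16.16 ohm*cm

16.16


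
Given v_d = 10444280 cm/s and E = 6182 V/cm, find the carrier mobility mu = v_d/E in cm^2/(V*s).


Step 1: mu = v_d / E
Step 2: mu = 10444280 / 6182
Step 3: mu = 1689.47 cm^2/(V*s)

1689.47


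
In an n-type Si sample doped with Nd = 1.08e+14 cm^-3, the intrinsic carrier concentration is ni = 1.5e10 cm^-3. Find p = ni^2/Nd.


Step 1: Since Nd >> ni, n ≈ Nd = 1.08e+14 cm^-3
Step 2: p = ni^2 / n = (1.5e10)^2 / 1.08e+14
Step 3: p = 2.25e20 / 1.08e+14 = 2.08e+06 cm^-3

2.08e+06


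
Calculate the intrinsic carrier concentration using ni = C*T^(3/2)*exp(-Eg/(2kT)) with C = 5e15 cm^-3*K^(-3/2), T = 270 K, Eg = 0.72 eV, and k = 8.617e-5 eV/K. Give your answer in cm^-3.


Step 1: Compute kT = 8.617e-5 * 270 = 0.0232659 eV
Step 2: Exponent = -Eg/(2kT) = -0.72/(2*0.0232659) = -15.47329
Step 3: T^(3/2) = 270^1.5 = 4436.55
Step 4: ni = 5e15 * 4436.55 * exp(-15.47329) = 4.23e+12 cm^-3

4.23e+12


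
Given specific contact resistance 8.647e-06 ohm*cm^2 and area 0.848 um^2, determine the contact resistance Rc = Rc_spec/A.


Step 1: Convert area to cm^2: 0.848 um^2 = 8.4800e-09 cm^2
Step 2: Rc = Rc_spec / A = 8.647e-06 / 8.4800e-09
Step 3: Rc = 1.02e+03 ohms

1.02e+03


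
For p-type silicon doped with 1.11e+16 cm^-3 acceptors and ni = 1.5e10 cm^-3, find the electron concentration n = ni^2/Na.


Step 1: Majority hole concentration p ≈ Na = 1.11e+16 cm^-3
Step 2: n = ni^2 / Na = (1.5e10)^2 / 1.11e+16
Step 3: n = 2.03e+04 cm^-3

2.03e+04


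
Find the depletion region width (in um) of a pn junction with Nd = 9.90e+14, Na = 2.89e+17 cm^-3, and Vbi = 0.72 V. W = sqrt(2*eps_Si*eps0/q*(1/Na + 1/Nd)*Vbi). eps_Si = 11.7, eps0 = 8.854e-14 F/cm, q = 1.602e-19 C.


Step 1: 1/Na + 1/Nd = 1/2.89e+17 + 1/9.90e+14 = 1.01356e-15
Step 2: 2*eps*eps0/q = 2*11.7*8.854e-14/1.602e-19 = 1.293281e+07
Step 3: W^2 = 1.293281e+07 * 1.01356e-15 * 0.72 = 9.43789e-09
Step 4: W = sqrt(9.43789e-09) = 9.715e-05 cm = 0.9715 um

0.9715


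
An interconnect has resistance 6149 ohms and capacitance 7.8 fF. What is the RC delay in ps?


Step 1: tau = R * C
Step 2: tau = 6149 * 7.8 fF = 6149 * 7.8e-15 F
Step 3: tau = 4.79622e-11 s = 47.9622 ps

47.9622


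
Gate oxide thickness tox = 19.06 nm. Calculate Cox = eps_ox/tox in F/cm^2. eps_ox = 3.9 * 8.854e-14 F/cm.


Step 1: eps_ox = 3.9 * 8.854e-14 = 3.45306e-13 F/cm
Step 2: tox in cm = 19.06 nm * 1e-7 = 1.9060e-06 cm
Step 3: Cox = 3.45306e-13 / 1.9060e-06 = 1.81e-07 F/cm^2

1.81e-07


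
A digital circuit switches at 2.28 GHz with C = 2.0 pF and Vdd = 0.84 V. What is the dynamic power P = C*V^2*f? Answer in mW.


Step 1: V^2 = 0.84^2 = 0.7056 V^2
Step 2: P = C*V^2*f = 2.0e-12 F * 0.7056 * 2.28e9 Hz
Step 3: P = 3.217536e-03 W
Step 4: P = 3.218 mW

3.218


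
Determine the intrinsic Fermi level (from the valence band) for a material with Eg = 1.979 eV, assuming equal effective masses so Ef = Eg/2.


Step 1: For an intrinsic semiconductor, the Fermi level sits at midgap.
Step 2: Ef = Eg / 2 = 1.979 / 2 = 0.9895 eV

0.9895


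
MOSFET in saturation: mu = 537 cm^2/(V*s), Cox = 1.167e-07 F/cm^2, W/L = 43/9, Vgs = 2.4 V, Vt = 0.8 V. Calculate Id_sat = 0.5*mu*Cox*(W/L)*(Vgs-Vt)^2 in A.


Step 1: Overdrive voltage Vov = Vgs - Vt = 2.4 - 0.8 = 1.6 V
Step 2: W/L = 43/9 = 4.77778
Step 3: Id = 0.5 * 537 * 1.167e-07 * 4.77778 * 1.6^2
Step 4: Id = 3.83e-04 A

3.83e-04


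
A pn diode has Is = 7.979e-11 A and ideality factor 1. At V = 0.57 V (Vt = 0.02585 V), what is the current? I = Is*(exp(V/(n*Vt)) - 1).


Step 1: V/(n*Vt) = 0.57/(1*0.02585) = 22.0503
Step 2: exp(22.0503) = 3.7698e+09
Step 3: I = 7.979e-11 * (3.7698e+09 - 1) = 3.01e-01 A

3.01e-01


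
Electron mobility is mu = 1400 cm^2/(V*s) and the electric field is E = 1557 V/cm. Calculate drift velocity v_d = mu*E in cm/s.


Step 1: v_d = mu * E
Step 2: v_d = 1400 * 1557 = 2179800
Step 3: v_d = 2.18e+06 cm/s

2.18e+06


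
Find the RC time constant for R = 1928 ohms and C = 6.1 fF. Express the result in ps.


Step 1: tau = R * C
Step 2: tau = 1928 * 6.1 fF = 1928 * 6.1e-15 F
Step 3: tau = 1.17608e-11 s = 11.7608 ps

11.7608


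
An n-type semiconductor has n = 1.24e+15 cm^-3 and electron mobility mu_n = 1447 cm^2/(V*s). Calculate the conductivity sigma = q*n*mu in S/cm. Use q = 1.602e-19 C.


Step 1: sigma = q * n * mu
Step 2: sigma = 1.602e-19 * 1.24e+15 * 1447
Step 3: sigma = 2.874e-01 S/cm

2.874e-01


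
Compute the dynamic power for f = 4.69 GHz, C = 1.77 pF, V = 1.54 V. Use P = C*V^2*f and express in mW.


Step 1: V^2 = 1.54^2 = 2.3716 V^2
Step 2: P = C*V^2*f = 1.77e-12 F * 2.3716 * 4.69e9 Hz
Step 3: P = 1.968736308e-02 W
Step 4: P = 19.687 mW

19.687


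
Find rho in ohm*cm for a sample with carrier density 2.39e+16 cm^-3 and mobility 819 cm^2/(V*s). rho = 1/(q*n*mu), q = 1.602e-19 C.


Step 1: sigma = q * n * mu = 1.602e-19 * 2.39e+16 * 819 = 3.13577e+00 S/cm
Step 2: rho = 1 / sigma = 1 / 3.13577e+00 = 0.3189 ohm*cm

0.3189


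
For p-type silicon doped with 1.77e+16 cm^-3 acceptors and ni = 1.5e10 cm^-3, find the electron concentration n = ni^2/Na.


Step 1: Majority hole concentration p ≈ Na = 1.77e+16 cm^-3
Step 2: n = ni^2 / Na = (1.5e10)^2 / 1.77e+16
Step 3: n = 1.27e+04 cm^-3

1.27e+04


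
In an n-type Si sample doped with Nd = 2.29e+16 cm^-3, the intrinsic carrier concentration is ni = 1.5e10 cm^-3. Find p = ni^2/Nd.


Step 1: Since Nd >> ni, n ≈ Nd = 2.29e+16 cm^-3
Step 2: p = ni^2 / n = (1.5e10)^2 / 2.29e+16
Step 3: p = 2.25e20 / 2.29e+16 = 9.83e+03 cm^-3

9.83e+03


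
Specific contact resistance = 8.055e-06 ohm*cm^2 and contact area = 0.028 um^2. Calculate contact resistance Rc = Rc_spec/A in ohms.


Step 1: Convert area to cm^2: 0.028 um^2 = 2.8000e-10 cm^2
Step 2: Rc = Rc_spec / A = 8.055e-06 / 2.8000e-10
Step 3: Rc = 2.88e+04 ohms

2.88e+04


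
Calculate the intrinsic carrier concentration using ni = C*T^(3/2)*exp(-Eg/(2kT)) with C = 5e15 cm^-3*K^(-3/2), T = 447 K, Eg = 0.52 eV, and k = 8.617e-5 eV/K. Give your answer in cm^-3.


Step 1: Compute kT = 8.617e-5 * 447 = 0.03851799 eV
Step 2: Exponent = -Eg/(2kT) = -0.52/(2*0.03851799) = -6.75009
Step 3: T^(3/2) = 447^1.5 = 9450.64
Step 4: ni = 5e15 * 9450.64 * exp(-6.75009) = 5.53e+16 cm^-3

5.53e+16


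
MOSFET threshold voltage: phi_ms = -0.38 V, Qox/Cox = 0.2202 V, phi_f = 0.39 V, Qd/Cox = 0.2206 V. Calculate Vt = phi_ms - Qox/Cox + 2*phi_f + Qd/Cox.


Step 1: Vt = phi_ms - Qox/Cox + 2*phi_f + Qd/Cox
Step 2: Vt = -0.38 - 0.2202 + 2*0.39 + 0.2206
Step 3: Vt = -0.38 - 0.2202 + 0.78 + 0.2206
Step 4: Vt = 0.4004 V

0.4004


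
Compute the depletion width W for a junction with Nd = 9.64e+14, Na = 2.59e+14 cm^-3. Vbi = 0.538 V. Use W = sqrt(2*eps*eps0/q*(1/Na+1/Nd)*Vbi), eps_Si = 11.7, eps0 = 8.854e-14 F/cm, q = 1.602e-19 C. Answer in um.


Step 1: 1/Na + 1/Nd = 1/2.59e+14 + 1/9.64e+14 = 4.89835e-15
Step 2: 2*eps*eps0/q = 2*11.7*8.854e-14/1.602e-19 = 1.293281e+07
Step 3: W^2 = 1.293281e+07 * 4.89835e-15 * 0.538 = 3.40820e-08
Step 4: W = sqrt(3.40820e-08) = 1.846e-04 cm = 1.846 um

1.846


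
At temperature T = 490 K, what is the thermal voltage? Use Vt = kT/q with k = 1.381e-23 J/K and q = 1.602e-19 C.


Step 1: kT = 1.381e-23 * 490 = 6.7669e-21 J
Step 2: Vt = kT/q = 6.7669e-21 / 1.602e-19
Step 3: Vt = 0.04224 V

0.04224


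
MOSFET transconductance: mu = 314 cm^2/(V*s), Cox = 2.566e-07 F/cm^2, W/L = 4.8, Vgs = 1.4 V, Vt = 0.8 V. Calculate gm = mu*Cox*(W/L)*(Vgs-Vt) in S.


Step 1: Vov = Vgs - Vt = 1.4 - 0.8 = 0.6 V
Step 2: gm = mu * Cox * (W/L) * Vov
Step 3: gm = 314 * 2.566e-07 * 4.8 * 0.6 = 2.32e-04 S

2.32e-04


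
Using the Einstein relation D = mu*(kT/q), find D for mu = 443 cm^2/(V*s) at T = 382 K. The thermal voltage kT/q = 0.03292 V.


Step 1: D = mu * (kT/q)
Step 2: D = 443 * 0.03292
Step 3: D = 14.58 cm^2/s

14.58


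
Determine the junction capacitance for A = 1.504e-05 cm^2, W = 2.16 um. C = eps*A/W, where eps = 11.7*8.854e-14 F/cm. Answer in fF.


Step 1: eps_Si = 11.7 * 8.854e-14 = 1.035918e-12 F/cm
Step 2: W in cm = 2.16 * 1e-4 = 2.16e-04 cm
Step 3: C = 1.035918e-12 * 1.504e-05 / 2.16e-04 = 7.213059e-14 F
Step 4: C = 72.13 fF

72.13


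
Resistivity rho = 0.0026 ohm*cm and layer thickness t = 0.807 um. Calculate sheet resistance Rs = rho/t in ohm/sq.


Step 1: Convert thickness to cm: t = 0.807 um = 8.0700e-05 cm
Step 2: Rs = rho / t = 0.0026 / 8.0700e-05
Step 3: Rs = 32.2 ohm/sq

32.2


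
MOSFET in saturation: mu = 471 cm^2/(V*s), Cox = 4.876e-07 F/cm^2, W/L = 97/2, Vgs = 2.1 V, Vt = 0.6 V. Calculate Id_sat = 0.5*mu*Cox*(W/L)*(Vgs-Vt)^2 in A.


Step 1: Overdrive voltage Vov = Vgs - Vt = 2.1 - 0.6 = 1.5 V
Step 2: W/L = 97/2 = 48.5
Step 3: Id = 0.5 * 471 * 4.876e-07 * 48.5 * 1.5^2
Step 4: Id = 1.25e-02 A

1.25e-02


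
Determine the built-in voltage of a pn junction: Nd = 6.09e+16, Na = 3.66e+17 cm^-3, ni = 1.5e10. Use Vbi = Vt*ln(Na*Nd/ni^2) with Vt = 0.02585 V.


Step 1: Compute Na*Nd/ni^2 = 3.66e+17 * 6.09e+16 / (1.5e10)^2 = 9.9064e+13
Step 2: ln(9.9064e+13) = 32.2268
Step 3: Vbi = 0.02585 * 32.2268 = 0.833 V

0.833


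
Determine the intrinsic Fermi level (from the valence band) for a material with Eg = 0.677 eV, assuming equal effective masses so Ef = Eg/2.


Step 1: For an intrinsic semiconductor, the Fermi level sits at midgap.
Step 2: Ef = Eg / 2 = 0.677 / 2 = 0.3385 eV

0.3385
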